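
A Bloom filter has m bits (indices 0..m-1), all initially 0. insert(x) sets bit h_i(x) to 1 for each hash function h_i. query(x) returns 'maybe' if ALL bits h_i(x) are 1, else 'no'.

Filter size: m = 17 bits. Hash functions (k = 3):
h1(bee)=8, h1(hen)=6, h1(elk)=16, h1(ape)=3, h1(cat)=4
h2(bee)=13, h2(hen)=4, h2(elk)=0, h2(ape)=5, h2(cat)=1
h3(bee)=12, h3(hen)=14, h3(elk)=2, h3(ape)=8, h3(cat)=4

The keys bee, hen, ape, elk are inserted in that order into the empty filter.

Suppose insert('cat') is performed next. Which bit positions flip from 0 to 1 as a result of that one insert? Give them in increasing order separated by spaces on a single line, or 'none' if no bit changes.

Start: bits=00000000000000000
After insert 'bee': sets bits 8 12 13 -> bits=00000000100011000
After insert 'hen': sets bits 4 6 14 -> bits=00001010100011100
After insert 'ape': sets bits 3 5 8 -> bits=00011110100011100
After insert 'elk': sets bits 0 2 16 -> bits=10111110100011101
insert 'cat' would touch bits 1 4; currently bit1=0, bit4=1
Bits that are 0 among those (would change 0->1): 1

Answer: 1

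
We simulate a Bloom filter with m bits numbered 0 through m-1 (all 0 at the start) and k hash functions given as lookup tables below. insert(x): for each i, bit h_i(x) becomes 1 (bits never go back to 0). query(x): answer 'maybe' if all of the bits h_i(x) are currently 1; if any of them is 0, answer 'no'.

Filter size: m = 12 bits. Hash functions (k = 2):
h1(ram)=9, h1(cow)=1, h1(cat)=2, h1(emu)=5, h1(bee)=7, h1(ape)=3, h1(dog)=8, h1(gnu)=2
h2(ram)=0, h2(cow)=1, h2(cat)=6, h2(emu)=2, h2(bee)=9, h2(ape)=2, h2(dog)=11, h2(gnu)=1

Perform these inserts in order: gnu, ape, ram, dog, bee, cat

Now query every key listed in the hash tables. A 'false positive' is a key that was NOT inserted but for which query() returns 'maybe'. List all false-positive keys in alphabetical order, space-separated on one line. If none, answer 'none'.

Answer: cow

Derivation:
Start: bits=000000000000
After insert 'gnu': sets bits 1 2 -> bits=011000000000
After insert 'ape': sets bits 2 3 -> bits=011100000000
After insert 'ram': sets bits 0 9 -> bits=111100000100
After insert 'dog': sets bits 8 11 -> bits=111100001101
After insert 'bee': sets bits 7 9 -> bits=111100011101
After insert 'cat': sets bits 2 6 -> bits=111100111101
Not inserted: cow emu — query each against bits=111100111101:
query cow: checks bit1=1 (all 1) -> maybe => FALSE POSITIVE
query emu: checks bit2=1, bit5=0 (has a 0) -> no => not a false positive
False positives (alphabetical): cow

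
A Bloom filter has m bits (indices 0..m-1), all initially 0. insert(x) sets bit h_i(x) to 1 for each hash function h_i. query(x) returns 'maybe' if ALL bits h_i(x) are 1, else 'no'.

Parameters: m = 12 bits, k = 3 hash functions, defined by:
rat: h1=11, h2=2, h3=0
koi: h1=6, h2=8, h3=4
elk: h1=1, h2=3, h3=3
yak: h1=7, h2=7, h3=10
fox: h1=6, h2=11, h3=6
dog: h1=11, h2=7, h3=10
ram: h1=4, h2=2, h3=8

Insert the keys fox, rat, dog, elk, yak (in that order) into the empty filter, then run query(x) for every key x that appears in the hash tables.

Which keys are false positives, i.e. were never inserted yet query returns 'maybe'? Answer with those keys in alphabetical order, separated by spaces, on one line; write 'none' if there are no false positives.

Answer: none

Derivation:
Start: bits=000000000000
After insert 'fox': sets bits 6 11 -> bits=000000100001
After insert 'rat': sets bits 0 2 11 -> bits=101000100001
After insert 'dog': sets bits 7 10 11 -> bits=101000110011
After insert 'elk': sets bits 1 3 -> bits=111100110011
After insert 'yak': sets bits 7 10 -> bits=111100110011
Not inserted: koi ram — query each against bits=111100110011:
query koi: checks bit4=0, bit6=1, bit8=0 (has a 0) -> no => not a false positive
query ram: checks bit2=1, bit4=0, bit8=0 (has a 0) -> no => not a false positive
False positives (alphabetical): none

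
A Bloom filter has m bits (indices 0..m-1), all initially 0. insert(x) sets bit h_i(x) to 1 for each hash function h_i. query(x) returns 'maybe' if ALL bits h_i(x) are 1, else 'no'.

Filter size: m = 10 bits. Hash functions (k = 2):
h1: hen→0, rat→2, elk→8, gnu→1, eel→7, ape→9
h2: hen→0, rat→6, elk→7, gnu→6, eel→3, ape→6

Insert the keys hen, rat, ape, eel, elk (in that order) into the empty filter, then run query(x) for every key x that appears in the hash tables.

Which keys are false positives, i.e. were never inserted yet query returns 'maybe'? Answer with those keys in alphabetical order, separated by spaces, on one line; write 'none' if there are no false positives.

Start: bits=0000000000
After insert 'hen': sets bits 0 -> bits=1000000000
After insert 'rat': sets bits 2 6 -> bits=1010001000
After insert 'ape': sets bits 6 9 -> bits=1010001001
After insert 'eel': sets bits 3 7 -> bits=1011001101
After insert 'elk': sets bits 7 8 -> bits=1011001111
Not inserted: gnu — query each against bits=1011001111:
query gnu: checks bit1=0, bit6=1 (has a 0) -> no => not a false positive
False positives (alphabetical): none

Answer: none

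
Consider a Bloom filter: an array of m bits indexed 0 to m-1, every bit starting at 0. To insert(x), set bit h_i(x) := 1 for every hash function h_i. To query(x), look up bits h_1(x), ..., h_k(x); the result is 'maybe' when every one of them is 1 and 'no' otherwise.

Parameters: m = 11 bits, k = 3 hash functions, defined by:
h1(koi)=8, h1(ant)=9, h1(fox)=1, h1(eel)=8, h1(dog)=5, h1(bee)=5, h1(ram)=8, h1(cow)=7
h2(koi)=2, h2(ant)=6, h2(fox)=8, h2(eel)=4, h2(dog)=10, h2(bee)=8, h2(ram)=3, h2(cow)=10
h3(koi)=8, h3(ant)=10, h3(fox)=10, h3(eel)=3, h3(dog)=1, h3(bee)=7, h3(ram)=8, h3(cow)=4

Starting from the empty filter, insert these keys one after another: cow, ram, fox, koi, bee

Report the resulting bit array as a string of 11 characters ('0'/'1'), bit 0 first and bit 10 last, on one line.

Start: bits=00000000000
After insert 'cow': sets bits 4 7 10 -> bits=00001001001
After insert 'ram': sets bits 3 8 -> bits=00011001101
After insert 'fox': sets bits 1 8 10 -> bits=01011001101
After insert 'koi': sets bits 2 8 -> bits=01111001101
After insert 'bee': sets bits 5 7 8 -> bits=01111101101

Answer: 01111101101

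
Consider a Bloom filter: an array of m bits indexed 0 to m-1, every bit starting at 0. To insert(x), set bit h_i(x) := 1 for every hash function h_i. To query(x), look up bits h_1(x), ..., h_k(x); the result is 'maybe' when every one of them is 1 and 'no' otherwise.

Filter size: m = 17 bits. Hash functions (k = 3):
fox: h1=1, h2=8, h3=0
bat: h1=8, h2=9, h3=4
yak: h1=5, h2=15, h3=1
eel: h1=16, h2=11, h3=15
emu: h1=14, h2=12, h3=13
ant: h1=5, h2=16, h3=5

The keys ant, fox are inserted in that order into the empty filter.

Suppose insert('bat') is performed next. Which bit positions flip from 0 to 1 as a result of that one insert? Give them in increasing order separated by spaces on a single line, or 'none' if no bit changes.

Start: bits=00000000000000000
After insert 'ant': sets bits 5 16 -> bits=00000100000000001
After insert 'fox': sets bits 0 1 8 -> bits=11000100100000001
insert 'bat' would touch bits 4 8 9; currently bit4=0, bit8=1, bit9=0
Bits that are 0 among those (would change 0->1): 4 9

Answer: 4 9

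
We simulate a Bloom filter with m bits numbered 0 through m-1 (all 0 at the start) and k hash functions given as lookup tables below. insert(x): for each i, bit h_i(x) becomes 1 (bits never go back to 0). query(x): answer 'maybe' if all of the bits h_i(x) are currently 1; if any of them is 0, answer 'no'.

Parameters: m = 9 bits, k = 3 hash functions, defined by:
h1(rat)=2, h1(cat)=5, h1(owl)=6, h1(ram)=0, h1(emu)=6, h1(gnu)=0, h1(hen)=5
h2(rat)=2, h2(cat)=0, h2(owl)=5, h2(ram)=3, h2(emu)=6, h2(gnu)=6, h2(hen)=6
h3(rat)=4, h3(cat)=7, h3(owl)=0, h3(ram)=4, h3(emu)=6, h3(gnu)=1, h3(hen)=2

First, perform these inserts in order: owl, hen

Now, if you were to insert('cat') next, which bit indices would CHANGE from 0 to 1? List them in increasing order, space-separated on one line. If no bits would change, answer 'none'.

Start: bits=000000000
After insert 'owl': sets bits 0 5 6 -> bits=100001100
After insert 'hen': sets bits 2 5 6 -> bits=101001100
insert 'cat' would touch bits 0 5 7; currently bit0=1, bit5=1, bit7=0
Bits that are 0 among those (would change 0->1): 7

Answer: 7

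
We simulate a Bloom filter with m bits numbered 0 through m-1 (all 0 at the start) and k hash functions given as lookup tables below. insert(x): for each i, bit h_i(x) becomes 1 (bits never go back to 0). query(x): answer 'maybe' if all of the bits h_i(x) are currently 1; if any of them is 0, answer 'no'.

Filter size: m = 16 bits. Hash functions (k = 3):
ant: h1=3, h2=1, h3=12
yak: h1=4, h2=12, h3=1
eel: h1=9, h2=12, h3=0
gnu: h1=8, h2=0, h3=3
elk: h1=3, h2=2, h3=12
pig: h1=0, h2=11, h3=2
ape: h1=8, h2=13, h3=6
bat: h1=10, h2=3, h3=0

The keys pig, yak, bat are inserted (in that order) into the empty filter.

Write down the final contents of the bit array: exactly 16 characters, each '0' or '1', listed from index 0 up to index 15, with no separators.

Answer: 1111100000111000

Derivation:
Start: bits=0000000000000000
After insert 'pig': sets bits 0 2 11 -> bits=1010000000010000
After insert 'yak': sets bits 1 4 12 -> bits=1110100000011000
After insert 'bat': sets bits 0 3 10 -> bits=1111100000111000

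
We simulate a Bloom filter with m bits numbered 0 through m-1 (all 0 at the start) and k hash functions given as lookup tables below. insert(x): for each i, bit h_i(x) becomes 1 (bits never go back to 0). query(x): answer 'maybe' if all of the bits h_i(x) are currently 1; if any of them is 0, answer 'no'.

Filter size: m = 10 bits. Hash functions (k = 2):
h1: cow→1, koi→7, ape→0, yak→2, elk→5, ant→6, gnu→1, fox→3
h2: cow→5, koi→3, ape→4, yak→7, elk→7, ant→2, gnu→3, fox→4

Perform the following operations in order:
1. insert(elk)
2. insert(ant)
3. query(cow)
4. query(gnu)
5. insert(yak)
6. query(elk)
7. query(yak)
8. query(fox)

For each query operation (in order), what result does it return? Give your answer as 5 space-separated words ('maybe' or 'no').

Start: bits=0000000000
Op 1: insert elk -> sets bits 5 7 -> bits=0000010100
Op 2: insert ant -> sets bits 2 6 -> bits=0010011100
Op 3: query cow -> checks bit1=0, bit5=1 (has a 0) -> no
Op 4: query gnu -> checks bit1=0, bit3=0 (has a 0) -> no
Op 5: insert yak -> sets bits 2 7 -> bits=0010011100
Op 6: query elk -> checks bit5=1, bit7=1 (all 1) -> maybe
Op 7: query yak -> checks bit2=1, bit7=1 (all 1) -> maybe
Op 8: query fox -> checks bit3=0, bit4=0 (has a 0) -> no
Query results in order: no no maybe maybe no

Answer: no no maybe maybe no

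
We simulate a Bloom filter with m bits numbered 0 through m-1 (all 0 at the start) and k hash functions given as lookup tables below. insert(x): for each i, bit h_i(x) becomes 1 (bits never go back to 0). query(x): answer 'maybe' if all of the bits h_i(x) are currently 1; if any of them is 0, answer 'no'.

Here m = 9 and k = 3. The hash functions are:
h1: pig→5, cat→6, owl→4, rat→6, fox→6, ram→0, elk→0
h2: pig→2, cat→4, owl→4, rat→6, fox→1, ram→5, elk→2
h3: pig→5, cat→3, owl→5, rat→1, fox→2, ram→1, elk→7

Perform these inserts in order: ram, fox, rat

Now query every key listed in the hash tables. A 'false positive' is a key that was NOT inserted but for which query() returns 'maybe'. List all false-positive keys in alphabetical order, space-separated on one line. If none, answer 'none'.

Start: bits=000000000
After insert 'ram': sets bits 0 1 5 -> bits=110001000
After insert 'fox': sets bits 1 2 6 -> bits=111001100
After insert 'rat': sets bits 1 6 -> bits=111001100
Not inserted: cat elk owl pig — query each against bits=111001100:
query cat: checks bit3=0, bit4=0, bit6=1 (has a 0) -> no => not a false positive
query elk: checks bit0=1, bit2=1, bit7=0 (has a 0) -> no => not a false positive
query owl: checks bit4=0, bit5=1 (has a 0) -> no => not a false positive
query pig: checks bit2=1, bit5=1 (all 1) -> maybe => FALSE POSITIVE
False positives (alphabetical): pig

Answer: pig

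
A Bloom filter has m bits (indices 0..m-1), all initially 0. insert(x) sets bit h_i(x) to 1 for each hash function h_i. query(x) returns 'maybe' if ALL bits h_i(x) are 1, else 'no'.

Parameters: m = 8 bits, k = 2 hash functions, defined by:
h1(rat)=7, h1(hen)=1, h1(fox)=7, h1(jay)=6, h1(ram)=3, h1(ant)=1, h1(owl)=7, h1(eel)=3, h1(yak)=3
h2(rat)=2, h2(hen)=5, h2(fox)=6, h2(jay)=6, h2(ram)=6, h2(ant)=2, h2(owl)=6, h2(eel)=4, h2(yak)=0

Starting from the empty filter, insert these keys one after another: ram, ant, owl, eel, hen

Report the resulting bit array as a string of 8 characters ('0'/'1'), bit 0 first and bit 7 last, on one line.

Start: bits=00000000
After insert 'ram': sets bits 3 6 -> bits=00010010
After insert 'ant': sets bits 1 2 -> bits=01110010
After insert 'owl': sets bits 6 7 -> bits=01110011
After insert 'eel': sets bits 3 4 -> bits=01111011
After insert 'hen': sets bits 1 5 -> bits=01111111

Answer: 01111111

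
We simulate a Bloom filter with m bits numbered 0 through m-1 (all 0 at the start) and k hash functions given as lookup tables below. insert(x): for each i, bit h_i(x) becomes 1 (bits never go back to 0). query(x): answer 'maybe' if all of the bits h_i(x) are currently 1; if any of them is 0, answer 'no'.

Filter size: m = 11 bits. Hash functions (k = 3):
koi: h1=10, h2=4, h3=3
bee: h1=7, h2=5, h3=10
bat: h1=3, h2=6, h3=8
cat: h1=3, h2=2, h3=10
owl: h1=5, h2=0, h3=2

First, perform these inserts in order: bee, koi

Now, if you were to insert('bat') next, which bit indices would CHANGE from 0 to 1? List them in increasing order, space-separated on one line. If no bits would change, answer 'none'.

Start: bits=00000000000
After insert 'bee': sets bits 5 7 10 -> bits=00000101001
After insert 'koi': sets bits 3 4 10 -> bits=00011101001
insert 'bat' would touch bits 3 6 8; currently bit3=1, bit6=0, bit8=0
Bits that are 0 among those (would change 0->1): 6 8

Answer: 6 8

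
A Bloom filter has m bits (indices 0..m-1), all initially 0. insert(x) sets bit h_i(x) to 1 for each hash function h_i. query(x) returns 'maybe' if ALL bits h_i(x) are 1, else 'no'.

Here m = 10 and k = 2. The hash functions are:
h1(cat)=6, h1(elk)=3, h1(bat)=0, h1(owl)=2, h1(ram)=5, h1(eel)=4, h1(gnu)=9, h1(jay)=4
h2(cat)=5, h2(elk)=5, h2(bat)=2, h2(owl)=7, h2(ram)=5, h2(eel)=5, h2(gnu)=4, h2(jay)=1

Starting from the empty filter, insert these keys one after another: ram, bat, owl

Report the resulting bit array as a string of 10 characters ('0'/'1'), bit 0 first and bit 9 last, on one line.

Answer: 1010010100

Derivation:
Start: bits=0000000000
After insert 'ram': sets bits 5 -> bits=0000010000
After insert 'bat': sets bits 0 2 -> bits=1010010000
After insert 'owl': sets bits 2 7 -> bits=1010010100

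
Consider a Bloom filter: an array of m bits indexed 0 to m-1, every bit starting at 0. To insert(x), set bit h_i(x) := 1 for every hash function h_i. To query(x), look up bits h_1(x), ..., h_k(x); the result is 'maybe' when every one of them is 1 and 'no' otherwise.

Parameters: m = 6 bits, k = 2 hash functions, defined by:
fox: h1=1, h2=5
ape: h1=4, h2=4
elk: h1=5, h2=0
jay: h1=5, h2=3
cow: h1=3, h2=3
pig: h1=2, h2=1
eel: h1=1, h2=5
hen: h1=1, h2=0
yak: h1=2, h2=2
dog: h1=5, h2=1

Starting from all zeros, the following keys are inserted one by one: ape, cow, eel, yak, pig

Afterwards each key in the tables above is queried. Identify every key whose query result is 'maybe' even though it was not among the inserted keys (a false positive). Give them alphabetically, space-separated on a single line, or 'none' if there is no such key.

Start: bits=000000
After insert 'ape': sets bits 4 -> bits=000010
After insert 'cow': sets bits 3 -> bits=000110
After insert 'eel': sets bits 1 5 -> bits=010111
After insert 'yak': sets bits 2 -> bits=011111
After insert 'pig': sets bits 1 2 -> bits=011111
Not inserted: dog elk fox hen jay — query each against bits=011111:
query dog: checks bit1=1, bit5=1 (all 1) -> maybe => FALSE POSITIVE
query elk: checks bit0=0, bit5=1 (has a 0) -> no => not a false positive
query fox: checks bit1=1, bit5=1 (all 1) -> maybe => FALSE POSITIVE
query hen: checks bit0=0, bit1=1 (has a 0) -> no => not a false positive
query jay: checks bit3=1, bit5=1 (all 1) -> maybe => FALSE POSITIVE
False positives (alphabetical): dog fox jay

Answer: dog fox jay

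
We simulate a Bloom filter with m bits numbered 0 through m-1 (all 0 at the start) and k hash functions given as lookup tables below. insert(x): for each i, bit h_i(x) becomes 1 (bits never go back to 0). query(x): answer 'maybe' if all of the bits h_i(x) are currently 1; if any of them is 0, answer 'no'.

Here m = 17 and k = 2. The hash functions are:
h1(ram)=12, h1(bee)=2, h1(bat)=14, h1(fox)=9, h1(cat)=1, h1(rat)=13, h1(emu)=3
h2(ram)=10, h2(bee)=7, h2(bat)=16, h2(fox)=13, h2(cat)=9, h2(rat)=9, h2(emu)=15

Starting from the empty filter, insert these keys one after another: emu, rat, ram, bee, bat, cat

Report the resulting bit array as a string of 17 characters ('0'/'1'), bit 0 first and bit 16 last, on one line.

Answer: 01110001011011111

Derivation:
Start: bits=00000000000000000
After insert 'emu': sets bits 3 15 -> bits=00010000000000010
After insert 'rat': sets bits 9 13 -> bits=00010000010001010
After insert 'ram': sets bits 10 12 -> bits=00010000011011010
After insert 'bee': sets bits 2 7 -> bits=00110001011011010
After insert 'bat': sets bits 14 16 -> bits=00110001011011111
After insert 'cat': sets bits 1 9 -> bits=01110001011011111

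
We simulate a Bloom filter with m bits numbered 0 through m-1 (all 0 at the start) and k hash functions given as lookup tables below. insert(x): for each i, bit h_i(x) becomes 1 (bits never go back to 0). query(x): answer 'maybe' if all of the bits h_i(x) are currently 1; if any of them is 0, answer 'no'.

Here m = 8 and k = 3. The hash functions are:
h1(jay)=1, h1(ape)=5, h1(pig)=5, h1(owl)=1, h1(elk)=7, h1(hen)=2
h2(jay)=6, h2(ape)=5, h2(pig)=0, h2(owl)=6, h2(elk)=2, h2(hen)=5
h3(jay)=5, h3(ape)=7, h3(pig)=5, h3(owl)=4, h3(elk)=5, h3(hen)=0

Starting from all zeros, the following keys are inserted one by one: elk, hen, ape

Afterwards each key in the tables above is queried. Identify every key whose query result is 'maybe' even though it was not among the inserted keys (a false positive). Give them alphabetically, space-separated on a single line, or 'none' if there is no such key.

Start: bits=00000000
After insert 'elk': sets bits 2 5 7 -> bits=00100101
After insert 'hen': sets bits 0 2 5 -> bits=10100101
After insert 'ape': sets bits 5 7 -> bits=10100101
Not inserted: jay owl pig — query each against bits=10100101:
query jay: checks bit1=0, bit5=1, bit6=0 (has a 0) -> no => not a false positive
query owl: checks bit1=0, bit4=0, bit6=0 (has a 0) -> no => not a false positive
query pig: checks bit0=1, bit5=1 (all 1) -> maybe => FALSE POSITIVE
False positives (alphabetical): pig

Answer: pig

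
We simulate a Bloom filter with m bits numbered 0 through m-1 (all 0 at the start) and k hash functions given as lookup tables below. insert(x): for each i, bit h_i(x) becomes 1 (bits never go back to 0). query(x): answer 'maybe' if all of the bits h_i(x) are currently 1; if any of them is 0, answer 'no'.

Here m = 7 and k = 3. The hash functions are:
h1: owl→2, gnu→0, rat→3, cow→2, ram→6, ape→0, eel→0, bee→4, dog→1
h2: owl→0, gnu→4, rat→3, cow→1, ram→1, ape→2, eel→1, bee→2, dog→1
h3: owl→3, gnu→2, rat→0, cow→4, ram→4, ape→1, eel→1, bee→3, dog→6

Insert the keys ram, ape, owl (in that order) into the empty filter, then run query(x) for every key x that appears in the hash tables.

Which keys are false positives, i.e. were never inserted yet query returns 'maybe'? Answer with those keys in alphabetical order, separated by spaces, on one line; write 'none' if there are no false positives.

Answer: bee cow dog eel gnu rat

Derivation:
Start: bits=0000000
After insert 'ram': sets bits 1 4 6 -> bits=0100101
After insert 'ape': sets bits 0 1 2 -> bits=1110101
After insert 'owl': sets bits 0 2 3 -> bits=1111101
Not inserted: bee cow dog eel gnu rat — query each against bits=1111101:
query bee: checks bit2=1, bit3=1, bit4=1 (all 1) -> maybe => FALSE POSITIVE
query cow: checks bit1=1, bit2=1, bit4=1 (all 1) -> maybe => FALSE POSITIVE
query dog: checks bit1=1, bit6=1 (all 1) -> maybe => FALSE POSITIVE
query eel: checks bit0=1, bit1=1 (all 1) -> maybe => FALSE POSITIVE
query gnu: checks bit0=1, bit2=1, bit4=1 (all 1) -> maybe => FALSE POSITIVE
query rat: checks bit0=1, bit3=1 (all 1) -> maybe => FALSE POSITIVE
False positives (alphabetical): bee cow dog eel gnu rat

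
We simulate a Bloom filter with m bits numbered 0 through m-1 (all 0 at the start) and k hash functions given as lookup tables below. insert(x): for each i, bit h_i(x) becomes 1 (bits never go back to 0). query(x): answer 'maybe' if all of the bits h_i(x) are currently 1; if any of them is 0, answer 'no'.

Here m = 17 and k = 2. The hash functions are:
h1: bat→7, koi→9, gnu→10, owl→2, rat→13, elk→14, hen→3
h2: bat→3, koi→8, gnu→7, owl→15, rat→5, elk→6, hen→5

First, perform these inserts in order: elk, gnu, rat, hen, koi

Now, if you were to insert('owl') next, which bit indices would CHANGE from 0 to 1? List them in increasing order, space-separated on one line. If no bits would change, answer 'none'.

Start: bits=00000000000000000
After insert 'elk': sets bits 6 14 -> bits=00000010000000100
After insert 'gnu': sets bits 7 10 -> bits=00000011001000100
After insert 'rat': sets bits 5 13 -> bits=00000111001001100
After insert 'hen': sets bits 3 5 -> bits=00010111001001100
After insert 'koi': sets bits 8 9 -> bits=00010111111001100
insert 'owl' would touch bits 2 15; currently bit2=0, bit15=0
Bits that are 0 among those (would change 0->1): 2 15

Answer: 2 15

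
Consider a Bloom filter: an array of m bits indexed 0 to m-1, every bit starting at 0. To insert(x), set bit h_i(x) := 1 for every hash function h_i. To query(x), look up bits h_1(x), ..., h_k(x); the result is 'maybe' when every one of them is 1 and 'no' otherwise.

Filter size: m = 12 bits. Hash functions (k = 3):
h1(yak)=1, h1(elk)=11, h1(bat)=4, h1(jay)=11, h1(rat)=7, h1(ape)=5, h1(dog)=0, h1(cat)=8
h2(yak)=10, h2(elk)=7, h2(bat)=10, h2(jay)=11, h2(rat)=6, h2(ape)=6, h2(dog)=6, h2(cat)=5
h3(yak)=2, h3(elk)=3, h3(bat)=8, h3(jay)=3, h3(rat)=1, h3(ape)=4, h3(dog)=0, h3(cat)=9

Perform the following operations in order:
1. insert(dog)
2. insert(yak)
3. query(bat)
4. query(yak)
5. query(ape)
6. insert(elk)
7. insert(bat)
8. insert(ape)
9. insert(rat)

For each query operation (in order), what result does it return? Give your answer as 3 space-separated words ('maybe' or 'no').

Answer: no maybe no

Derivation:
Start: bits=000000000000
Op 1: insert dog -> sets bits 0 6 -> bits=100000100000
Op 2: insert yak -> sets bits 1 2 10 -> bits=111000100010
Op 3: query bat -> checks bit4=0, bit8=0, bit10=1 (has a 0) -> no
Op 4: query yak -> checks bit1=1, bit2=1, bit10=1 (all 1) -> maybe
Op 5: query ape -> checks bit4=0, bit5=0, bit6=1 (has a 0) -> no
Op 6: insert elk -> sets bits 3 7 11 -> bits=111100110011
Op 7: insert bat -> sets bits 4 8 10 -> bits=111110111011
Op 8: insert ape -> sets bits 4 5 6 -> bits=111111111011
Op 9: insert rat -> sets bits 1 6 7 -> bits=111111111011
Query results in order: no maybe no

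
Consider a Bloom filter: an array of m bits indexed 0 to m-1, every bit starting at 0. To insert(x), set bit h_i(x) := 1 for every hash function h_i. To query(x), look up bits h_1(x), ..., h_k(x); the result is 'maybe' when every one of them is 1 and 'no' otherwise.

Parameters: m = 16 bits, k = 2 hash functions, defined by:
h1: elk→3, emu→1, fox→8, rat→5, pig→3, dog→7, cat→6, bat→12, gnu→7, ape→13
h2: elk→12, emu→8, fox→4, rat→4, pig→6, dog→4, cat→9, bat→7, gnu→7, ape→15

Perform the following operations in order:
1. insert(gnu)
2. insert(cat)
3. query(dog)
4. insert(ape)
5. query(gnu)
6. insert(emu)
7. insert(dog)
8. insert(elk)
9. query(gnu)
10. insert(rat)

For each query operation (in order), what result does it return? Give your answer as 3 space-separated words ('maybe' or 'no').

Answer: no maybe maybe

Derivation:
Start: bits=0000000000000000
Op 1: insert gnu -> sets bits 7 -> bits=0000000100000000
Op 2: insert cat -> sets bits 6 9 -> bits=0000001101000000
Op 3: query dog -> checks bit4=0, bit7=1 (has a 0) -> no
Op 4: insert ape -> sets bits 13 15 -> bits=0000001101000101
Op 5: query gnu -> checks bit7=1 (all 1) -> maybe
Op 6: insert emu -> sets bits 1 8 -> bits=0100001111000101
Op 7: insert dog -> sets bits 4 7 -> bits=0100101111000101
Op 8: insert elk -> sets bits 3 12 -> bits=0101101111001101
Op 9: query gnu -> checks bit7=1 (all 1) -> maybe
Op 10: insert rat -> sets bits 4 5 -> bits=0101111111001101
Query results in order: no maybe maybe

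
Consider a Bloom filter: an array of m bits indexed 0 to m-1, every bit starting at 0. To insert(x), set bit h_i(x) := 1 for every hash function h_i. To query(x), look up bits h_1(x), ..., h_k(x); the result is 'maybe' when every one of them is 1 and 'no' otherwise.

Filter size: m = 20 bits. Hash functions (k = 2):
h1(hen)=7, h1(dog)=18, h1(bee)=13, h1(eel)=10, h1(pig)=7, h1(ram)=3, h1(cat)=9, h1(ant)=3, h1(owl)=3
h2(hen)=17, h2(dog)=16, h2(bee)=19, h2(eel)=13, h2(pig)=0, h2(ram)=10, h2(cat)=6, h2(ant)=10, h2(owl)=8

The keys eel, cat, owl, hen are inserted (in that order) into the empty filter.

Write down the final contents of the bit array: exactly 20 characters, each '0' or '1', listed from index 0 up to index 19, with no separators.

Answer: 00010011111001000100

Derivation:
Start: bits=00000000000000000000
After insert 'eel': sets bits 10 13 -> bits=00000000001001000000
After insert 'cat': sets bits 6 9 -> bits=00000010011001000000
After insert 'owl': sets bits 3 8 -> bits=00010010111001000000
After insert 'hen': sets bits 7 17 -> bits=00010011111001000100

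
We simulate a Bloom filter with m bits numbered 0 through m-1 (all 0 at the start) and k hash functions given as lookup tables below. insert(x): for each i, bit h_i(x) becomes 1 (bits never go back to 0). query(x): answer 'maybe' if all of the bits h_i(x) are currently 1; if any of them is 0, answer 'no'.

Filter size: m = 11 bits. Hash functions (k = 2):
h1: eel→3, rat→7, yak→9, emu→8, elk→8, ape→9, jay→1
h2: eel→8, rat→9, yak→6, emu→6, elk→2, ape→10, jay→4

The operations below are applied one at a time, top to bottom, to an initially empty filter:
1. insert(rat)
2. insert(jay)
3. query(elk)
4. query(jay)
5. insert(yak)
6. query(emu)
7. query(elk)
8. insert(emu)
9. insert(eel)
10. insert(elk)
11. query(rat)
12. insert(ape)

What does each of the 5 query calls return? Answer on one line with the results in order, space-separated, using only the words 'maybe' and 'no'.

Answer: no maybe no no maybe

Derivation:
Start: bits=00000000000
Op 1: insert rat -> sets bits 7 9 -> bits=00000001010
Op 2: insert jay -> sets bits 1 4 -> bits=01001001010
Op 3: query elk -> checks bit2=0, bit8=0 (has a 0) -> no
Op 4: query jay -> checks bit1=1, bit4=1 (all 1) -> maybe
Op 5: insert yak -> sets bits 6 9 -> bits=01001011010
Op 6: query emu -> checks bit6=1, bit8=0 (has a 0) -> no
Op 7: query elk -> checks bit2=0, bit8=0 (has a 0) -> no
Op 8: insert emu -> sets bits 6 8 -> bits=01001011110
Op 9: insert eel -> sets bits 3 8 -> bits=01011011110
Op 10: insert elk -> sets bits 2 8 -> bits=01111011110
Op 11: query rat -> checks bit7=1, bit9=1 (all 1) -> maybe
Op 12: insert ape -> sets bits 9 10 -> bits=01111011111
Query results in order: no maybe no no maybe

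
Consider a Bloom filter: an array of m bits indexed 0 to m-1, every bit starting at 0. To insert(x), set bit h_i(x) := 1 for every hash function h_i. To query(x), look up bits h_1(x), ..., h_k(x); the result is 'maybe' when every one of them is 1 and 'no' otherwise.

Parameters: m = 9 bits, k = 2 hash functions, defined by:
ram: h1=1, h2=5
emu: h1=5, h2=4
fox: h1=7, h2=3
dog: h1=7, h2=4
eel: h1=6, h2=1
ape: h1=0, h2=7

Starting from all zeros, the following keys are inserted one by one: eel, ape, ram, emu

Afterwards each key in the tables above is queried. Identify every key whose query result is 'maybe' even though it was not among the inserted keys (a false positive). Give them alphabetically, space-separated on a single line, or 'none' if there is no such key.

Start: bits=000000000
After insert 'eel': sets bits 1 6 -> bits=010000100
After insert 'ape': sets bits 0 7 -> bits=110000110
After insert 'ram': sets bits 1 5 -> bits=110001110
After insert 'emu': sets bits 4 5 -> bits=110011110
Not inserted: dog fox — query each against bits=110011110:
query dog: checks bit4=1, bit7=1 (all 1) -> maybe => FALSE POSITIVE
query fox: checks bit3=0, bit7=1 (has a 0) -> no => not a false positive
False positives (alphabetical): dog

Answer: dog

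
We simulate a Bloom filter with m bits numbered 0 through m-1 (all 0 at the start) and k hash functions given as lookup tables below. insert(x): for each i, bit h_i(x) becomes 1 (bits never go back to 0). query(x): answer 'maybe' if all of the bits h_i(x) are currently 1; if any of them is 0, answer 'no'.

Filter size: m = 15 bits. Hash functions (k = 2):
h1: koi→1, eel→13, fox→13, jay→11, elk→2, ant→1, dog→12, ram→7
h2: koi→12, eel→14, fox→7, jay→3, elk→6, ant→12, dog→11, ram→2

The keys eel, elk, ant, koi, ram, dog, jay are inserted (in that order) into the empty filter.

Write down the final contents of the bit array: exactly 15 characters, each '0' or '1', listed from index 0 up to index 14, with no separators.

Answer: 011100110001111

Derivation:
Start: bits=000000000000000
After insert 'eel': sets bits 13 14 -> bits=000000000000011
After insert 'elk': sets bits 2 6 -> bits=001000100000011
After insert 'ant': sets bits 1 12 -> bits=011000100000111
After insert 'koi': sets bits 1 12 -> bits=011000100000111
After insert 'ram': sets bits 2 7 -> bits=011000110000111
After insert 'dog': sets bits 11 12 -> bits=011000110001111
After insert 'jay': sets bits 3 11 -> bits=011100110001111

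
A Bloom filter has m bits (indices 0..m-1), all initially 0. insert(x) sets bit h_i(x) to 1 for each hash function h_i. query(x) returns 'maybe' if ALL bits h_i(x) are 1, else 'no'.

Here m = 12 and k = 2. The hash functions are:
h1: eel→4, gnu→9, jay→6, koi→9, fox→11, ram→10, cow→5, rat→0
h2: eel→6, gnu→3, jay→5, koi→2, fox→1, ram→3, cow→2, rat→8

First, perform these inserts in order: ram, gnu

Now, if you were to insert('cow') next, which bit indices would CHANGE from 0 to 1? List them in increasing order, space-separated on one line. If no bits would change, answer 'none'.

Answer: 2 5

Derivation:
Start: bits=000000000000
After insert 'ram': sets bits 3 10 -> bits=000100000010
After insert 'gnu': sets bits 3 9 -> bits=000100000110
insert 'cow' would touch bits 2 5; currently bit2=0, bit5=0
Bits that are 0 among those (would change 0->1): 2 5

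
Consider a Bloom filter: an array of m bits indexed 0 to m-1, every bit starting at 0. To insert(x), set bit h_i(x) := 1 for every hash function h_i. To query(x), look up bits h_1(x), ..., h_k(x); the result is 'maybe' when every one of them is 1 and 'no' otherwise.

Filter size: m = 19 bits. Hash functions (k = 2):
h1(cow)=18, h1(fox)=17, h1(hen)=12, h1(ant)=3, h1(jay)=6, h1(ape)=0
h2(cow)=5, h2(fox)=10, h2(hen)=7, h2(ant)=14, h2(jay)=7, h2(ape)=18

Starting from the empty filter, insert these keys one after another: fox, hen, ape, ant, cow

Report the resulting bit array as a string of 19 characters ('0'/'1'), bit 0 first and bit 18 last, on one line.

Start: bits=0000000000000000000
After insert 'fox': sets bits 10 17 -> bits=0000000000100000010
After insert 'hen': sets bits 7 12 -> bits=0000000100101000010
After insert 'ape': sets bits 0 18 -> bits=1000000100101000011
After insert 'ant': sets bits 3 14 -> bits=1001000100101010011
After insert 'cow': sets bits 5 18 -> bits=1001010100101010011

Answer: 1001010100101010011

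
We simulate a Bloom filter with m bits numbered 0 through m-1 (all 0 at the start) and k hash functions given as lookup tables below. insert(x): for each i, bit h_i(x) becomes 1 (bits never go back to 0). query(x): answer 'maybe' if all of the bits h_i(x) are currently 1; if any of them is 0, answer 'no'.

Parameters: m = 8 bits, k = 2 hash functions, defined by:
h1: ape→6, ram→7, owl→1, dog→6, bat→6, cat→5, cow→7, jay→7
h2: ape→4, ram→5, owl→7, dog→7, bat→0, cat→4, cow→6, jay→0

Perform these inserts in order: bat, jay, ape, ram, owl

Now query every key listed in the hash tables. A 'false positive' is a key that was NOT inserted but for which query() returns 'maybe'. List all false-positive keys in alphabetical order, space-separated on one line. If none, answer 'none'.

Answer: cat cow dog

Derivation:
Start: bits=00000000
After insert 'bat': sets bits 0 6 -> bits=10000010
After insert 'jay': sets bits 0 7 -> bits=10000011
After insert 'ape': sets bits 4 6 -> bits=10001011
After insert 'ram': sets bits 5 7 -> bits=10001111
After insert 'owl': sets bits 1 7 -> bits=11001111
Not inserted: cat cow dog — query each against bits=11001111:
query cat: checks bit4=1, bit5=1 (all 1) -> maybe => FALSE POSITIVE
query cow: checks bit6=1, bit7=1 (all 1) -> maybe => FALSE POSITIVE
query dog: checks bit6=1, bit7=1 (all 1) -> maybe => FALSE POSITIVE
False positives (alphabetical): cat cow dog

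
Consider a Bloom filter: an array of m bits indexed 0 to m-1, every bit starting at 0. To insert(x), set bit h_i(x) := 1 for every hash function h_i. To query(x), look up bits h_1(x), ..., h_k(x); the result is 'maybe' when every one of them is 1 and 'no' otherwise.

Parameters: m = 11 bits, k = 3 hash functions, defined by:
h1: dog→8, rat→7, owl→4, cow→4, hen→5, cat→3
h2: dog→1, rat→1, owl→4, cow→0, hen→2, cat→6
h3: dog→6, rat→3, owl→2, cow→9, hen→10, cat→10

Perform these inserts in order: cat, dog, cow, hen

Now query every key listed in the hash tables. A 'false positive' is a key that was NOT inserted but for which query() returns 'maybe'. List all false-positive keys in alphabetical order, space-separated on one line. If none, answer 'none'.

Answer: owl

Derivation:
Start: bits=00000000000
After insert 'cat': sets bits 3 6 10 -> bits=00010010001
After insert 'dog': sets bits 1 6 8 -> bits=01010010101
After insert 'cow': sets bits 0 4 9 -> bits=11011010111
After insert 'hen': sets bits 2 5 10 -> bits=11111110111
Not inserted: owl rat — query each against bits=11111110111:
query owl: checks bit2=1, bit4=1 (all 1) -> maybe => FALSE POSITIVE
query rat: checks bit1=1, bit3=1, bit7=0 (has a 0) -> no => not a false positive
False positives (alphabetical): owl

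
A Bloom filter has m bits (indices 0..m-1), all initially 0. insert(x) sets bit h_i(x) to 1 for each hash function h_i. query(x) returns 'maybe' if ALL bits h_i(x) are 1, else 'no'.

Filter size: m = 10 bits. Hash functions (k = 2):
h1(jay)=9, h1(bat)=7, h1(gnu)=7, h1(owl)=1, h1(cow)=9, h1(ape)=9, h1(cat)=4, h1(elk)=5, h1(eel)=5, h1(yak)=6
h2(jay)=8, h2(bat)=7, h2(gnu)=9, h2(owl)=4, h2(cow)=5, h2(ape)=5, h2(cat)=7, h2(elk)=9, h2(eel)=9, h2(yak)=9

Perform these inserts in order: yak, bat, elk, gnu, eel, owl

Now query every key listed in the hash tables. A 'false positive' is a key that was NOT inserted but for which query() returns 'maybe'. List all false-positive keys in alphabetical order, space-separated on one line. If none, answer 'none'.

Start: bits=0000000000
After insert 'yak': sets bits 6 9 -> bits=0000001001
After insert 'bat': sets bits 7 -> bits=0000001101
After insert 'elk': sets bits 5 9 -> bits=0000011101
After insert 'gnu': sets bits 7 9 -> bits=0000011101
After insert 'eel': sets bits 5 9 -> bits=0000011101
After insert 'owl': sets bits 1 4 -> bits=0100111101
Not inserted: ape cat cow jay — query each against bits=0100111101:
query ape: checks bit5=1, bit9=1 (all 1) -> maybe => FALSE POSITIVE
query cat: checks bit4=1, bit7=1 (all 1) -> maybe => FALSE POSITIVE
query cow: checks bit5=1, bit9=1 (all 1) -> maybe => FALSE POSITIVE
query jay: checks bit8=0, bit9=1 (has a 0) -> no => not a false positive
False positives (alphabetical): ape cat cow

Answer: ape cat cow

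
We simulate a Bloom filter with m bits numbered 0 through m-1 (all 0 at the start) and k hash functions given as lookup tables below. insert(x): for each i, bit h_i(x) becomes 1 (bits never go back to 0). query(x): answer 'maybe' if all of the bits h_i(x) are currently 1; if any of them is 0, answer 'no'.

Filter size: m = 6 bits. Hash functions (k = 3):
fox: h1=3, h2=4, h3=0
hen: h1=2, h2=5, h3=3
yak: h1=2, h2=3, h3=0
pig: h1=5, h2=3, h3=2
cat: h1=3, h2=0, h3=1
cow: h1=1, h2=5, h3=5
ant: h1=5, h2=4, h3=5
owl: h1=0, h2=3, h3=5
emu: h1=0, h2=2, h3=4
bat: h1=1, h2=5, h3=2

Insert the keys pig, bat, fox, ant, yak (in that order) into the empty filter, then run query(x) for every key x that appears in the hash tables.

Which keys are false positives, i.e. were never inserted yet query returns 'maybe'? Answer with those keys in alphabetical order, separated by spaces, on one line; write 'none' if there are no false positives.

Start: bits=000000
After insert 'pig': sets bits 2 3 5 -> bits=001101
After insert 'bat': sets bits 1 2 5 -> bits=011101
After insert 'fox': sets bits 0 3 4 -> bits=111111
After insert 'ant': sets bits 4 5 -> bits=111111
After insert 'yak': sets bits 0 2 3 -> bits=111111
Not inserted: cat cow emu hen owl — query each against bits=111111:
query cat: checks bit0=1, bit1=1, bit3=1 (all 1) -> maybe => FALSE POSITIVE
query cow: checks bit1=1, bit5=1 (all 1) -> maybe => FALSE POSITIVE
query emu: checks bit0=1, bit2=1, bit4=1 (all 1) -> maybe => FALSE POSITIVE
query hen: checks bit2=1, bit3=1, bit5=1 (all 1) -> maybe => FALSE POSITIVE
query owl: checks bit0=1, bit3=1, bit5=1 (all 1) -> maybe => FALSE POSITIVE
False positives (alphabetical): cat cow emu hen owl

Answer: cat cow emu hen owl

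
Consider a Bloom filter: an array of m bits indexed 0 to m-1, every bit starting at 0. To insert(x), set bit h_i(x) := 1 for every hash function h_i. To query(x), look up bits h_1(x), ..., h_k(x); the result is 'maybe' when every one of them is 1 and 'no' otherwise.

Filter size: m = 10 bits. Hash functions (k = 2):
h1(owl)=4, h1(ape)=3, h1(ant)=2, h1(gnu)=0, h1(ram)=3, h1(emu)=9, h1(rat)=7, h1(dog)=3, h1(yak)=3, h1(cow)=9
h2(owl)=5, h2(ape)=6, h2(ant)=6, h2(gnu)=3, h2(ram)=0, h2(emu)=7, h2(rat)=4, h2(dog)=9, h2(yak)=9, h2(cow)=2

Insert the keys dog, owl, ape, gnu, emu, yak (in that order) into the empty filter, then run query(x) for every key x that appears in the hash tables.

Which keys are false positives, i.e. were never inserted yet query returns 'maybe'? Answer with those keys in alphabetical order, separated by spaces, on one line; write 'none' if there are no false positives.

Answer: ram rat

Derivation:
Start: bits=0000000000
After insert 'dog': sets bits 3 9 -> bits=0001000001
After insert 'owl': sets bits 4 5 -> bits=0001110001
After insert 'ape': sets bits 3 6 -> bits=0001111001
After insert 'gnu': sets bits 0 3 -> bits=1001111001
After insert 'emu': sets bits 7 9 -> bits=1001111101
After insert 'yak': sets bits 3 9 -> bits=1001111101
Not inserted: ant cow ram rat — query each against bits=1001111101:
query ant: checks bit2=0, bit6=1 (has a 0) -> no => not a false positive
query cow: checks bit2=0, bit9=1 (has a 0) -> no => not a false positive
query ram: checks bit0=1, bit3=1 (all 1) -> maybe => FALSE POSITIVE
query rat: checks bit4=1, bit7=1 (all 1) -> maybe => FALSE POSITIVE
False positives (alphabetical): ram rat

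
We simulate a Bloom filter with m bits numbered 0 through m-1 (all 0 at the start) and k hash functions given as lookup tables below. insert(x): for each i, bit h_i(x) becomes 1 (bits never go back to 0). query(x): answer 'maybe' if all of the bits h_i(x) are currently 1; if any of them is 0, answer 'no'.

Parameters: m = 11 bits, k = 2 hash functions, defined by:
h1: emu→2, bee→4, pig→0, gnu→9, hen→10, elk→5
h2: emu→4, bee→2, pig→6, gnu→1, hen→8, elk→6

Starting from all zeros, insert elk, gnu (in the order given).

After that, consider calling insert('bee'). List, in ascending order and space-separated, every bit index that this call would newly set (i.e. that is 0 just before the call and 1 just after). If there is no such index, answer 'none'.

Start: bits=00000000000
After insert 'elk': sets bits 5 6 -> bits=00000110000
After insert 'gnu': sets bits 1 9 -> bits=01000110010
insert 'bee' would touch bits 2 4; currently bit2=0, bit4=0
Bits that are 0 among those (would change 0->1): 2 4

Answer: 2 4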